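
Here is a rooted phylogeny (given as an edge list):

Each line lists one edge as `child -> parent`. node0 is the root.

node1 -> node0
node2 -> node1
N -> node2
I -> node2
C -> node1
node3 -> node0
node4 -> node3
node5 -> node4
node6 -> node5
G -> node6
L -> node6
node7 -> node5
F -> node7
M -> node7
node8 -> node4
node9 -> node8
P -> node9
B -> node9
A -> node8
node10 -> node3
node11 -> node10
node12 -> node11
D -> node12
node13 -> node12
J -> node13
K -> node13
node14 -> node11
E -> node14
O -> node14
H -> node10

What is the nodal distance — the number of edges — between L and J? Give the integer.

9

The MRCA of L and J is the node subtending ((((G,L),(F,M)),((P,B),A)),(((D,(J,K)),(E,O)),H)).
From L up to that node: 4 branches. From J up to the same node: 5 branches. Total: 4 + 5 = 9.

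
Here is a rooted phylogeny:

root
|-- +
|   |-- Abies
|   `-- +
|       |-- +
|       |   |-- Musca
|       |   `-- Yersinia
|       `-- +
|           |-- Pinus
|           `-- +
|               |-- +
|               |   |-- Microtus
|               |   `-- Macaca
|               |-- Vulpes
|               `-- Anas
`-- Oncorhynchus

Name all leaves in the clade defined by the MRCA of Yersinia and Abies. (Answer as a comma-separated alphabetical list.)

Tracing Yersinia: it sits inside (Musca,Yersinia).
Tracing Abies: it sits inside (Abies,((Musca,Yersinia),(Pinus,((Microtus,Macaca),Vulpes,Anas)))).
The smallest clade enclosing both is (Abies,((Musca,Yersinia),(Pinus,((Microtus,Macaca),Vulpes,Anas)))); the answer is its 8 terminal taxa in alphabetical order.

Abies, Anas, Macaca, Microtus, Musca, Pinus, Vulpes, Yersinia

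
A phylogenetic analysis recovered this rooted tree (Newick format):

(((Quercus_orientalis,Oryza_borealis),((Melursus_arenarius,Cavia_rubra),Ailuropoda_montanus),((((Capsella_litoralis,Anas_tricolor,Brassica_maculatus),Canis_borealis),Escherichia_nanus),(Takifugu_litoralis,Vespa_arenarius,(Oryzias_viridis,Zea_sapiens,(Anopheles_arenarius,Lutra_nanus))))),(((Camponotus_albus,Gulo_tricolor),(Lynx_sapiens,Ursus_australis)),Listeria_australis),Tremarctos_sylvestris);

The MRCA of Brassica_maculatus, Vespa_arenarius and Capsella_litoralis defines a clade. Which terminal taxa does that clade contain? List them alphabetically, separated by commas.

Anas_tricolor, Anopheles_arenarius, Brassica_maculatus, Canis_borealis, Capsella_litoralis, Escherichia_nanus, Lutra_nanus, Oryzias_viridis, Takifugu_litoralis, Vespa_arenarius, Zea_sapiens

Tracing Brassica_maculatus: it sits inside (Capsella_litoralis,Anas_tricolor,Brassica_maculatus).
Tracing Vespa_arenarius: it sits inside (Takifugu_litoralis,Vespa_arenarius,(Oryzias_viridis,Zea_sapiens,(Anopheles_arenarius,Lutra_nanus))).
Tracing Capsella_litoralis: it sits inside (Capsella_litoralis,Anas_tricolor,Brassica_maculatus).
The smallest clade enclosing all 3 is ((((Capsella_litoralis,Anas_tricolor,Brassica_maculatus),Canis_borealis),Escherichia_nanus),(Takifugu_litoralis,Vespa_arenarius,(Oryzias_viridis,Zea_sapiens,(Anopheles_arenarius,Lutra_nanus)))); the answer is its 11 terminal taxa in alphabetical order.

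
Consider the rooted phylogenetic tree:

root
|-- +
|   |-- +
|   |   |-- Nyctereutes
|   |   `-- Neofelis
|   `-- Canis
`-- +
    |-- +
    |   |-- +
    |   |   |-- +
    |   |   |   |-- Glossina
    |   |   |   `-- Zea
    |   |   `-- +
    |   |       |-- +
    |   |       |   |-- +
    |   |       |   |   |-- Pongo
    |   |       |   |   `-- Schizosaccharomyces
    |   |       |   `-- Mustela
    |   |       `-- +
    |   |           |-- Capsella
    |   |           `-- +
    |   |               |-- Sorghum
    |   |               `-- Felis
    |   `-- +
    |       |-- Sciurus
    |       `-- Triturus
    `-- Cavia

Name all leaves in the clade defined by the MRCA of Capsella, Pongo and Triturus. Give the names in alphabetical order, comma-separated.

Tracing Capsella: it sits inside (Capsella,(Sorghum,Felis)).
Tracing Pongo: it sits inside (Pongo,Schizosaccharomyces).
Tracing Triturus: it sits inside (Sciurus,Triturus).
The smallest clade enclosing all 3 is (((Glossina,Zea),(((Pongo,Schizosaccharomyces),Mustela),(Capsella,(Sorghum,Felis)))),(Sciurus,Triturus)); the answer is its 10 terminal taxa in alphabetical order.

Capsella, Felis, Glossina, Mustela, Pongo, Schizosaccharomyces, Sciurus, Sorghum, Triturus, Zea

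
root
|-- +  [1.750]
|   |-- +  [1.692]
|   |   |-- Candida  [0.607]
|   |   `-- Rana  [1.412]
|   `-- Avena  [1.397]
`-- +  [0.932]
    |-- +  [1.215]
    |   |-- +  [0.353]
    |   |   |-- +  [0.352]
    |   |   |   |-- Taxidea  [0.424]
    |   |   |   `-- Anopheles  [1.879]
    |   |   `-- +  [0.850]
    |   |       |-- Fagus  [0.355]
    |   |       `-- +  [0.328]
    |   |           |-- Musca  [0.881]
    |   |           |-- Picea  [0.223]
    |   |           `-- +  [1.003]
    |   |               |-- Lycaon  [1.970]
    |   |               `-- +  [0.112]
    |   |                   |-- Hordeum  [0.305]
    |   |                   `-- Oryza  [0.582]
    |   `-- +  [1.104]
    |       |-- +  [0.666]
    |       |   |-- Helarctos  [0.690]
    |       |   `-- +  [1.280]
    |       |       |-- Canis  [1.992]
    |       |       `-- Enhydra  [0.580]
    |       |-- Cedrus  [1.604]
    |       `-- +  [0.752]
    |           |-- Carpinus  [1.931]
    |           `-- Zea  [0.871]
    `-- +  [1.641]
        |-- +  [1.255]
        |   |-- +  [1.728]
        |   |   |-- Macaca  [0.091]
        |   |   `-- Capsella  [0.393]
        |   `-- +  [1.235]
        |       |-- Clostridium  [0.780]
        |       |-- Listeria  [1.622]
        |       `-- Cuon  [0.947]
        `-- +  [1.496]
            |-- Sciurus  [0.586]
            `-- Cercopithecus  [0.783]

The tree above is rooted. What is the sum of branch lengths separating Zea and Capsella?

8.959

The path runs Zea → … → MRCA → … → Capsella; the MRCA is the node subtending ((((Taxidea,Anopheles),(Fagus,(Musca,Picea,(Lycaon,(Hordeum,Oryza))))),((Helarctos,(Canis,Enhydra)),Cedrus,(Carpinus,Zea))),(((Macaca,Capsella),(Clostridium,Listeria,Cuon)),(Sciurus,Cercopithecus))).
Branch lengths along that path: 0.871 + 0.752 + 1.104 + 1.215 + 1.641 + 1.255 + 1.728 + 0.393 = 8.959.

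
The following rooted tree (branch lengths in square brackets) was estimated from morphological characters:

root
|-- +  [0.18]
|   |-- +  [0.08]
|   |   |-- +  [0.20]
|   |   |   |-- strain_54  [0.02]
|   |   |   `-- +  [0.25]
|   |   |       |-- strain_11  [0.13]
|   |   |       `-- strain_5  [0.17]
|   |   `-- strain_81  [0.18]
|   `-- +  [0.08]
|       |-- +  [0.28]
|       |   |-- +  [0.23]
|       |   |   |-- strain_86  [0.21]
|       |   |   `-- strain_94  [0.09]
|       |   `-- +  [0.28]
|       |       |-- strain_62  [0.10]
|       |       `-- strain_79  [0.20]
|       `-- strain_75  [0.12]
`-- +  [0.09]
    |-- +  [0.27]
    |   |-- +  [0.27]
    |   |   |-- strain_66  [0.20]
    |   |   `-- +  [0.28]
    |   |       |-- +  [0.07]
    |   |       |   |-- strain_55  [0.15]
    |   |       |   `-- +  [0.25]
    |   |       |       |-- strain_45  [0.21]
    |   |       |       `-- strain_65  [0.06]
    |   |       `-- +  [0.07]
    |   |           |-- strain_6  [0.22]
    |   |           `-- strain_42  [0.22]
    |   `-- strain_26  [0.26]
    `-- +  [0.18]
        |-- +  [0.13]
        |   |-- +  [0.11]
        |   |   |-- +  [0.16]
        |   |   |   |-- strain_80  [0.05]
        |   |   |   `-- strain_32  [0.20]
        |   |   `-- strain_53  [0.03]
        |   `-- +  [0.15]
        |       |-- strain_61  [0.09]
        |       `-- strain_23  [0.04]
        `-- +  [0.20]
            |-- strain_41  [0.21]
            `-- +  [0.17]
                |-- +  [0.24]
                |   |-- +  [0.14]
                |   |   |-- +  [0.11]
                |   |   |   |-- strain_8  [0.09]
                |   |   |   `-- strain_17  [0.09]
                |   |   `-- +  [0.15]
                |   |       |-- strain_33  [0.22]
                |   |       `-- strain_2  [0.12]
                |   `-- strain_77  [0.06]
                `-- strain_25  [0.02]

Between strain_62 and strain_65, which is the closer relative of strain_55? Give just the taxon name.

The MRCA of strain_55 and strain_65 subtends (strain_55,(strain_45,strain_65)) (3 taxa).
The MRCA of strain_55 and strain_62 is the root, subtending the entire tree (28 taxa).
The first is nested inside the second, so strain_55 shares a more recent common ancestor with strain_65.

strain_65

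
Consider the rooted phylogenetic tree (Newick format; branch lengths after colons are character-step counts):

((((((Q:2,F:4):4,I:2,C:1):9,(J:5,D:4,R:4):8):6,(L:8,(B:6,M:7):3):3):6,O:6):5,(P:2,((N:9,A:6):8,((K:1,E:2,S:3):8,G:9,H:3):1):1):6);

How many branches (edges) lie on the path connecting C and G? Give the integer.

9

The MRCA of C and G is the root of the tree.
From C up to that node: 5 branches. From G up to the same node: 4 branches. Total: 5 + 4 = 9.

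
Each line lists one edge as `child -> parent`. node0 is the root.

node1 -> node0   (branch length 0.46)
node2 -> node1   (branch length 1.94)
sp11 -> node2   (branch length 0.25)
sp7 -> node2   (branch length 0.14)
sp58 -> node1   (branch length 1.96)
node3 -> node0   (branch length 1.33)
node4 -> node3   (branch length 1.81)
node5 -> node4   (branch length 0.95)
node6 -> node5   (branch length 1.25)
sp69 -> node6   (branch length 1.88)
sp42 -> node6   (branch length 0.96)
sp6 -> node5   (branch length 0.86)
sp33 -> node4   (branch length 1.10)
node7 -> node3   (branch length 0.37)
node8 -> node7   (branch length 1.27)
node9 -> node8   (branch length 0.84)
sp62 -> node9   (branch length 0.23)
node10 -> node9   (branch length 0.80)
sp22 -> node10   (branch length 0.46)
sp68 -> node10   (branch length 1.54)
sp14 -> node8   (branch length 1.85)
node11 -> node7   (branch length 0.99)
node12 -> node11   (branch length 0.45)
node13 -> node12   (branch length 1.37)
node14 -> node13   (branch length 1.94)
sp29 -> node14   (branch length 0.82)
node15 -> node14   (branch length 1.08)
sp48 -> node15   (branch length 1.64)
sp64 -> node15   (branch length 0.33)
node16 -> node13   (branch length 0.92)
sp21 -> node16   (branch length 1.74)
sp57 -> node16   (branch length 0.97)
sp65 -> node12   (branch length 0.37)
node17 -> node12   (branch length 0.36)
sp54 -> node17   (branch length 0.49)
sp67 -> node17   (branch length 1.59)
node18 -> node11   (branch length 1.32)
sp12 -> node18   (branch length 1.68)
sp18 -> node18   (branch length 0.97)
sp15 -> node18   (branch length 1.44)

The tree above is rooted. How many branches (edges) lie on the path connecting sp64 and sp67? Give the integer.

The MRCA of sp64 and sp67 is the node subtending (((sp29,(sp48,sp64)),(sp21,sp57)),sp65,(sp54,sp67)).
From sp64 up to that node: 4 branches. From sp67 up to the same node: 2 branches. Total: 4 + 2 = 6.

6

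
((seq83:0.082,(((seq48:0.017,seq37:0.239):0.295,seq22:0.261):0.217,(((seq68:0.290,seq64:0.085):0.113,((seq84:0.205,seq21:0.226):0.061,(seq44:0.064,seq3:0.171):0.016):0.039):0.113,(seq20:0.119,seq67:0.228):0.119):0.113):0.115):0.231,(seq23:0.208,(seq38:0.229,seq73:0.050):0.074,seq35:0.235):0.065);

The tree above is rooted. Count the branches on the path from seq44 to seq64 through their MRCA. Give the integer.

5

The MRCA of seq44 and seq64 is the node subtending ((seq68,seq64),((seq84,seq21),(seq44,seq3))).
From seq44 up to that node: 3 branches. From seq64 up to the same node: 2 branches. Total: 3 + 2 = 5.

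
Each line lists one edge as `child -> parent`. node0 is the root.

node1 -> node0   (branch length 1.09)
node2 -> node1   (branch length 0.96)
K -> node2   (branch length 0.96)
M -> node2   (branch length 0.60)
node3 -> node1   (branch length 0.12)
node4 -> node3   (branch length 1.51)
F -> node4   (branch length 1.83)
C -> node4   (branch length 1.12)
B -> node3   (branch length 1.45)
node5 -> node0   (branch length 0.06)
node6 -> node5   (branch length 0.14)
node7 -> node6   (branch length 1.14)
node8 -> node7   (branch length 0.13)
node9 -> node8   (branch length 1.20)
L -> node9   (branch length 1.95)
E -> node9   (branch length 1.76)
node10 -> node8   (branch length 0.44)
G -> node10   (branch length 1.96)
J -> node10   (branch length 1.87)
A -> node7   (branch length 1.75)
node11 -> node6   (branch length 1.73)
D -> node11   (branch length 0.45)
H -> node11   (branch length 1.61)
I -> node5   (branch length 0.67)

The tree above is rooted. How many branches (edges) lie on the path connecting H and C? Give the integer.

8

The MRCA of H and C is the root of the tree.
From H up to that node: 4 branches. From C up to the same node: 4 branches. Total: 4 + 4 = 8.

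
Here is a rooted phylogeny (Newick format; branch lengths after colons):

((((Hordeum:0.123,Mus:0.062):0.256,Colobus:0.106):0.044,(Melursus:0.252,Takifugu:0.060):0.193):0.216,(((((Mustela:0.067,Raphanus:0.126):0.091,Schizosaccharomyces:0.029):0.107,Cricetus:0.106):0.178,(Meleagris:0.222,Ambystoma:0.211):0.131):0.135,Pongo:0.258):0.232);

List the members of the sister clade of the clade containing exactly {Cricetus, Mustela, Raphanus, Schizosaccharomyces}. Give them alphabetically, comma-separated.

The clade containing exactly {Cricetus, Mustela, Raphanus, Schizosaccharomyces} attaches to the tree at the node subtending ((((Mustela,Raphanus),Schizosaccharomyces),Cricetus),(Meleagris,Ambystoma)).
The other lineage descending from that same node — the sister group — is (Meleagris,Ambystoma); its 2 tips in alphabetical order are the answer.

Ambystoma, Meleagris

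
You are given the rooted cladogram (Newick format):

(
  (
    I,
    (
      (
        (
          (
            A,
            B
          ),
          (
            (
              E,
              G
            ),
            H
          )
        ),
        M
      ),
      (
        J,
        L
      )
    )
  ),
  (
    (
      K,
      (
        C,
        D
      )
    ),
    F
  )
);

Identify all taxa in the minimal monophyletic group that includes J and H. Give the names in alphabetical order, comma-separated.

A, B, E, G, H, J, L, M

Tracing J: it sits inside (J,L).
Tracing H: it sits inside ((E,G),H).
The smallest clade enclosing both is ((((A,B),((E,G),H)),M),(J,L)); the answer is its 8 terminal taxa in alphabetical order.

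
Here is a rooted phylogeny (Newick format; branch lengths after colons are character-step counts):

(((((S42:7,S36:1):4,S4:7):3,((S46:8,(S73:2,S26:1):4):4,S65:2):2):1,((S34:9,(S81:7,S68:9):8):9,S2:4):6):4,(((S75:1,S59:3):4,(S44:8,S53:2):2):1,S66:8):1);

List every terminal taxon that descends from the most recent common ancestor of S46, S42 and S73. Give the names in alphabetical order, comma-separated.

S26, S36, S4, S42, S46, S65, S73

Tracing S46: it sits inside (S46,(S73,S26)).
Tracing S42: it sits inside (S42,S36).
Tracing S73: it sits inside (S73,S26).
The smallest clade enclosing all 3 is (((S42,S36),S4),((S46,(S73,S26)),S65)); the answer is its 7 terminal taxa in alphabetical order.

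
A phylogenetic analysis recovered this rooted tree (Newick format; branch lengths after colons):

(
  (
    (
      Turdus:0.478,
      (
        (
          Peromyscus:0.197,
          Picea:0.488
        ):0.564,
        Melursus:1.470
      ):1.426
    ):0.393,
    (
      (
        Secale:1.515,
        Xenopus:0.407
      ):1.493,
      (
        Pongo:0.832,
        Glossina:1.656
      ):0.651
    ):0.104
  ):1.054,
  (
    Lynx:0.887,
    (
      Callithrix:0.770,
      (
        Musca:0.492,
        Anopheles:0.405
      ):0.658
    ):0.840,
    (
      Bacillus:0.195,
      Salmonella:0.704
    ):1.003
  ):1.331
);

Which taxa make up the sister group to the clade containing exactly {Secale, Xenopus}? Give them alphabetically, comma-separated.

The clade containing exactly {Secale, Xenopus} attaches to the tree at the node subtending ((Secale,Xenopus),(Pongo,Glossina)).
The other lineage descending from that same node — the sister group — is (Pongo,Glossina); its 2 tips in alphabetical order are the answer.

Glossina, Pongo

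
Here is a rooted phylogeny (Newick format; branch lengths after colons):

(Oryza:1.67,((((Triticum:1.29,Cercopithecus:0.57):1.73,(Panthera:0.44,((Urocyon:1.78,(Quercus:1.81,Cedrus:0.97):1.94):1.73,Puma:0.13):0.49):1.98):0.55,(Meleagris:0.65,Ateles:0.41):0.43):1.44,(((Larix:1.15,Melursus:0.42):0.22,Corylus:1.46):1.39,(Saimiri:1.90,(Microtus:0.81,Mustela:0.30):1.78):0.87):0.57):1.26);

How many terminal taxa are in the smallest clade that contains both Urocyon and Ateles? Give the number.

9

The MRCA of Urocyon and Ateles is the node subtending (((Triticum,Cercopithecus),(Panthera,((Urocyon,(Quercus,Cedrus)),Puma))),(Meleagris,Ateles)).
That clade contains 9 terminal taxa: Ateles, Cedrus, Cercopithecus, Meleagris, Panthera, Puma, Quercus, Triticum, Urocyon.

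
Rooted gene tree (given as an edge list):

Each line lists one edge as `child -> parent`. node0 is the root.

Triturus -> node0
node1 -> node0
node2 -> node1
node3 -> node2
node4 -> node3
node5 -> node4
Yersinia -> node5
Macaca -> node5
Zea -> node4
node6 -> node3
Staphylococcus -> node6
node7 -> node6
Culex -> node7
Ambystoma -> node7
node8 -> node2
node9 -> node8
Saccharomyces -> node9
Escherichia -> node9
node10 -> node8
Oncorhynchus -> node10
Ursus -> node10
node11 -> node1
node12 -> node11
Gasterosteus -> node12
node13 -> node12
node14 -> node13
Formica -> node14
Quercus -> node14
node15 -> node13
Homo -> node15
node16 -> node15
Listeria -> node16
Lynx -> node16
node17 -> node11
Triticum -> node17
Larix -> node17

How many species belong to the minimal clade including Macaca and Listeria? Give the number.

18

The MRCA of Macaca and Listeria is the node subtending (((((Yersinia,Macaca),Zea),(Staphylococcus,(Culex,Ambystoma))),((Saccharomyces,Escherichia),(Oncorhynchus,Ursus))),((Gasterosteus,((Formica,Quercus),(Homo,(Listeria,Lynx)))),(Triticum,Larix))).
That clade contains 18 terminal taxa: Ambystoma, Culex, Escherichia, Formica, Gasterosteus, Homo, Larix, Listeria, Lynx, Macaca, Oncorhynchus, Quercus, Saccharomyces, Staphylococcus, Triticum, Ursus, Yersinia, Zea.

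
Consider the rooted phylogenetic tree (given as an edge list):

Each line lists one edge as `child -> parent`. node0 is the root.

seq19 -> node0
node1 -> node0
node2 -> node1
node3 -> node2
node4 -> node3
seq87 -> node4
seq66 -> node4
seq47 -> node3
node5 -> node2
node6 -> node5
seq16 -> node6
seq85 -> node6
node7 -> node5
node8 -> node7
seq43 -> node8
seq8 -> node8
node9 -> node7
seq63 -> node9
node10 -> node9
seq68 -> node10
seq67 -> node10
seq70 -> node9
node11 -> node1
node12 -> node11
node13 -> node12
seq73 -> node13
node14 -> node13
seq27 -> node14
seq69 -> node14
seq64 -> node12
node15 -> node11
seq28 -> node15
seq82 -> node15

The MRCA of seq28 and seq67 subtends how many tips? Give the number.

17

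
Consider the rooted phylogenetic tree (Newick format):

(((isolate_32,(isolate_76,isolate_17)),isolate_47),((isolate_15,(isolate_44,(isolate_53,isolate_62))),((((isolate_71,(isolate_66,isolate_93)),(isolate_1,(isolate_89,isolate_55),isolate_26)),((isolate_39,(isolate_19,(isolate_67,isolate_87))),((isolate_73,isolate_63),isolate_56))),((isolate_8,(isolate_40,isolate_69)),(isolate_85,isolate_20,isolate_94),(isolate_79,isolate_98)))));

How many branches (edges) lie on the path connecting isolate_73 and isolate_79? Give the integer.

The MRCA of isolate_73 and isolate_79 is the node subtending ((((isolate_71,(isolate_66,isolate_93)),(isolate_1,(isolate_89,isolate_55),isolate_26)),((isolate_39,(isolate_19,(isolate_67,isolate_87))),((isolate_73,isolate_63),isolate_56))),((isolate_8,(isolate_40,isolate_69)),(isolate_85,isolate_20,isolate_94),(isolate_79,isolate_98))).
From isolate_73 up to that node: 5 branches. From isolate_79 up to the same node: 3 branches. Total: 5 + 3 = 8.

8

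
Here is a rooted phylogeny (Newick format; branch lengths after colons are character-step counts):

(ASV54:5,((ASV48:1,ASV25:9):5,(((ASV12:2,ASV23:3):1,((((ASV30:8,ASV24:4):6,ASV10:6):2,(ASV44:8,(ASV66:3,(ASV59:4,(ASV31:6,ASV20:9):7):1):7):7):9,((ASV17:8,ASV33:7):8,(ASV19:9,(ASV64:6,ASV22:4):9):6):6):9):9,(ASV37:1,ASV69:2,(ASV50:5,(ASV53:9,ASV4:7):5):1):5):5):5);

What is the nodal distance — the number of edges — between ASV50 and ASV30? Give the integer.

9

The MRCA of ASV50 and ASV30 is the node subtending (((ASV12,ASV23),((((ASV30,ASV24),ASV10),(ASV44,(ASV66,(ASV59,(ASV31,ASV20))))),((ASV17,ASV33),(ASV19,(ASV64,ASV22))))),(ASV37,ASV69,(ASV50,(ASV53,ASV4)))).
From ASV50 up to that node: 3 branches. From ASV30 up to the same node: 6 branches. Total: 3 + 6 = 9.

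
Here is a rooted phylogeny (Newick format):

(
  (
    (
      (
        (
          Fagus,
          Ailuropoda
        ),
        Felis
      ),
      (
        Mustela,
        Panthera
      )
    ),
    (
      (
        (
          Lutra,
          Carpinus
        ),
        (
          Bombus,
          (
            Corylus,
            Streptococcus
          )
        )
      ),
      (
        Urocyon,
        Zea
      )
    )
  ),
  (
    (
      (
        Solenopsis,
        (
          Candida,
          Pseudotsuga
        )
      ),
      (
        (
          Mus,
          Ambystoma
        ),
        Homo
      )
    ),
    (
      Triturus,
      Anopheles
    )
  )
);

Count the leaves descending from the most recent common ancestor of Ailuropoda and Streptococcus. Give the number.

The MRCA of Ailuropoda and Streptococcus is the node subtending ((((Fagus,Ailuropoda),Felis),(Mustela,Panthera)),(((Lutra,Carpinus),(Bombus,(Corylus,Streptococcus))),(Urocyon,Zea))).
That clade contains 12 terminal taxa: Ailuropoda, Bombus, Carpinus, Corylus, Fagus, Felis, Lutra, Mustela, Panthera, Streptococcus, Urocyon, Zea.

12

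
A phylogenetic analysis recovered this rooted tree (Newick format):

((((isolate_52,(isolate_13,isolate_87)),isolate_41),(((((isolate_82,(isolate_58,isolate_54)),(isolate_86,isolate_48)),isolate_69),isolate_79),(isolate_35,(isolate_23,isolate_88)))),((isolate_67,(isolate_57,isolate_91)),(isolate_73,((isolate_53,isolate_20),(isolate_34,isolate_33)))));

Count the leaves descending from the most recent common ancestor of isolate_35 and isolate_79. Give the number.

10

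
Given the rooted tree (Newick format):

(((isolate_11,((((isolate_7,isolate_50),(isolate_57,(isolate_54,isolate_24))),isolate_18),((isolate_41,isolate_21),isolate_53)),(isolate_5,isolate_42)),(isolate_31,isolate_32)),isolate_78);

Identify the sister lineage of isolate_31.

isolate_31 attaches to the tree at the node subtending (isolate_31,isolate_32).
The other lineage descending from that same node — the sister group — is the single tip isolate_32.

isolate_32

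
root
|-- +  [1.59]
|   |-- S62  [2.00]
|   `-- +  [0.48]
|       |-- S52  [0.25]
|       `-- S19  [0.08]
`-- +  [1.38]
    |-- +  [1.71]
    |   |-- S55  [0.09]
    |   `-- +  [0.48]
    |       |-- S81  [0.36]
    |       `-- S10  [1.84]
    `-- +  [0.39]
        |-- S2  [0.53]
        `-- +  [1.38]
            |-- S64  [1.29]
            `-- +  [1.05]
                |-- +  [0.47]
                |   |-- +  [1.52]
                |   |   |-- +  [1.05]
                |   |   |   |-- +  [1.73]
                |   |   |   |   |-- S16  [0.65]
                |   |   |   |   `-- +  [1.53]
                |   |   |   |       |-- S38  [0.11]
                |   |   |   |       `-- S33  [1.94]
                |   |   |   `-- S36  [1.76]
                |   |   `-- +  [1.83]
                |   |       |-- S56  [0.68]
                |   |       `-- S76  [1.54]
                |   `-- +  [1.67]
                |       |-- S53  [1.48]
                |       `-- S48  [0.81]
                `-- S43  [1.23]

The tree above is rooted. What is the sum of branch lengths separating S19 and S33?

14.59

The path runs S19 → … → MRCA → … → S33; the MRCA is the root of the tree.
Branch lengths along that path: 0.08 + 0.48 + 1.59 + 1.38 + 0.39 + 1.38 + 1.05 + 0.47 + 1.52 + 1.05 + 1.73 + 1.53 + 1.94 = 14.59.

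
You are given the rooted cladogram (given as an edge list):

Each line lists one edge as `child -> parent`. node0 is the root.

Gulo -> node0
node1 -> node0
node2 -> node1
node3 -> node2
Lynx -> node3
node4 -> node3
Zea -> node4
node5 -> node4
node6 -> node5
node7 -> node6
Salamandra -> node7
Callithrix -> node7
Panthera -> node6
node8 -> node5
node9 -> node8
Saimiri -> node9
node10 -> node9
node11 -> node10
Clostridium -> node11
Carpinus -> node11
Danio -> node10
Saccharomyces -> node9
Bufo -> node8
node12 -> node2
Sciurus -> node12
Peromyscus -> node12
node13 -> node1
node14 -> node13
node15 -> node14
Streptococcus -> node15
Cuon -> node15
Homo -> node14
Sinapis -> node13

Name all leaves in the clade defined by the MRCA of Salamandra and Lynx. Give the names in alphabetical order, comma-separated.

Tracing Salamandra: it sits inside (Salamandra,Callithrix).
Tracing Lynx: it sits inside (Lynx,(Zea,(((Salamandra,Callithrix),Panthera),((Saimiri,((Clostridium,Carpinus),Danio),Saccharomyces),Bufo)))).
The smallest clade enclosing both is (Lynx,(Zea,(((Salamandra,Callithrix),Panthera),((Saimiri,((Clostridium,Carpinus),Danio),Saccharomyces),Bufo)))); the answer is its 11 terminal taxa in alphabetical order.

Bufo, Callithrix, Carpinus, Clostridium, Danio, Lynx, Panthera, Saccharomyces, Saimiri, Salamandra, Zea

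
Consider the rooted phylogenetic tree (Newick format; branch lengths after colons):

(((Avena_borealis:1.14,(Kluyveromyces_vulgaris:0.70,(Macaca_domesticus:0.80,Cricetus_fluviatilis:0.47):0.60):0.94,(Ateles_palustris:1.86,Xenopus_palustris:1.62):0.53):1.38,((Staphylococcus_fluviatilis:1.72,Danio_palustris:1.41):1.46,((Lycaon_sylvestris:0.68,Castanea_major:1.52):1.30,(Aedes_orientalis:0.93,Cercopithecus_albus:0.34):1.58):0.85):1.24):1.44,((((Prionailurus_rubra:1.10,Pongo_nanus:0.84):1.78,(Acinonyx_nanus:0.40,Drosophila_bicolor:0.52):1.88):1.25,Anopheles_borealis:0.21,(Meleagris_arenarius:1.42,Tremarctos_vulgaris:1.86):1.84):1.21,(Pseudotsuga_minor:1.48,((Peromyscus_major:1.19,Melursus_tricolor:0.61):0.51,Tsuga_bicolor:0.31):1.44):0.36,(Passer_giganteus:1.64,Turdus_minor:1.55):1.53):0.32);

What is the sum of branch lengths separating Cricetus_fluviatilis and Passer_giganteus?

The path runs Cricetus_fluviatilis → … → MRCA → … → Passer_giganteus; the MRCA is the root of the tree.
Branch lengths along that path: 0.47 + 0.60 + 0.94 + 1.38 + 1.44 + 0.32 + 1.53 + 1.64 = 8.32.

8.32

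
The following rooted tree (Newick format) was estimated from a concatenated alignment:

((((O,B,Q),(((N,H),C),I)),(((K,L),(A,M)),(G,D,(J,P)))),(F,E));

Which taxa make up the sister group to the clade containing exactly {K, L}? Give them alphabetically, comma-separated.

A, M

The clade containing exactly {K, L} attaches to the tree at the node subtending ((K,L),(A,M)).
The other lineage descending from that same node — the sister group — is (A,M); its 2 tips in alphabetical order are the answer.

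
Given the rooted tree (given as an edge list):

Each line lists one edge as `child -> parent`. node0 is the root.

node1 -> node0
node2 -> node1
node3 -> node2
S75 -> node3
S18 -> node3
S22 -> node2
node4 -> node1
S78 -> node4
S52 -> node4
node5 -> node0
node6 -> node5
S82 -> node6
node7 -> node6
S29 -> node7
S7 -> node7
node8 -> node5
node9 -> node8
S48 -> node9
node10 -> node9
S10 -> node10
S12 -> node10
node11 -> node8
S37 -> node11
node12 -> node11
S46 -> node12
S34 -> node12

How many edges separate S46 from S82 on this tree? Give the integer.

6

The MRCA of S46 and S82 is the node subtending ((S82,(S29,S7)),((S48,(S10,S12)),(S37,(S46,S34)))).
From S46 up to that node: 4 branches. From S82 up to the same node: 2 branches. Total: 4 + 2 = 6.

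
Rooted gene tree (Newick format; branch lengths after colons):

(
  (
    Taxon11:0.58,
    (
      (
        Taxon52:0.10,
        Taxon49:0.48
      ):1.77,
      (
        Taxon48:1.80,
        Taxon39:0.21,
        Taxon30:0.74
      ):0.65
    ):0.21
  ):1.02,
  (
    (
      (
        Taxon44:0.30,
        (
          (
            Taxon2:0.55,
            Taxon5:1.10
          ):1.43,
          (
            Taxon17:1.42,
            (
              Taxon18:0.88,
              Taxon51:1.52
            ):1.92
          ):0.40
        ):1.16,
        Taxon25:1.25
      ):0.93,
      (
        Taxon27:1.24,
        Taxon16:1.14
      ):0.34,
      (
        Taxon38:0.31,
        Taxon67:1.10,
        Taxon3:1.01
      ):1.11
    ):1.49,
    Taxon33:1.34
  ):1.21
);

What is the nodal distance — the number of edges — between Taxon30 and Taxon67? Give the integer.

8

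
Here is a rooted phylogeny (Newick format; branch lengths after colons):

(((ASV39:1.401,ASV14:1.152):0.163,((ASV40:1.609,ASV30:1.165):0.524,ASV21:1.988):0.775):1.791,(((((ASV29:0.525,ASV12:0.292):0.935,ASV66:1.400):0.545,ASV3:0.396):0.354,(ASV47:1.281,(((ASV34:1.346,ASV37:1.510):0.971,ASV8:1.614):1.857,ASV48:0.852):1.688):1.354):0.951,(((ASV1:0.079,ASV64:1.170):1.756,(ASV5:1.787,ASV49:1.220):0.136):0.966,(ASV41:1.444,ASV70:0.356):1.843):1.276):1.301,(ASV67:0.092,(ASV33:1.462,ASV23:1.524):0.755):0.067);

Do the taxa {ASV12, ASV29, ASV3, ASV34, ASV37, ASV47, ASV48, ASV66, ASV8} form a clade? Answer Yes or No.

The most recent common ancestor of these taxa subtends ((((ASV29,ASV12),ASV66),ASV3),(ASV47,(((ASV34,ASV37),ASV8),ASV48))).
That clade has exactly 9 tips — every listed taxon and nothing else — so the group is monophyletic.

Yes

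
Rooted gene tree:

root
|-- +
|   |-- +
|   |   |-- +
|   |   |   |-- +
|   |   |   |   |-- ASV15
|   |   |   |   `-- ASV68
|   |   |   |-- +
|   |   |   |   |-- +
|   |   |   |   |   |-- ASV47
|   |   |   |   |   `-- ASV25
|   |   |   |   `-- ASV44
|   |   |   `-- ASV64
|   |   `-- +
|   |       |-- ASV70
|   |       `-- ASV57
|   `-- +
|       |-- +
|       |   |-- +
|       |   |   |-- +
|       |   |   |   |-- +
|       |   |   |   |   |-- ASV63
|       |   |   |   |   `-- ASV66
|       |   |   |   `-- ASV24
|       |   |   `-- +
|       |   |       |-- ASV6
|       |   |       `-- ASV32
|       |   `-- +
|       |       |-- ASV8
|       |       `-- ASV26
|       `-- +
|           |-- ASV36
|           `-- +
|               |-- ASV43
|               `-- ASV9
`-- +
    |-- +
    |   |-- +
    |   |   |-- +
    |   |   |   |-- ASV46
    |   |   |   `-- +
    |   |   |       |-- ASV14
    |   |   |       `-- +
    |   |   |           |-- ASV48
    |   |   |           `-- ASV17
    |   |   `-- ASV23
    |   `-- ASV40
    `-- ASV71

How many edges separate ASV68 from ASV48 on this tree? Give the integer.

The MRCA of ASV68 and ASV48 is the root of the tree.
From ASV68 up to that node: 5 branches. From ASV48 up to the same node: 7 branches. Total: 5 + 7 = 12.

12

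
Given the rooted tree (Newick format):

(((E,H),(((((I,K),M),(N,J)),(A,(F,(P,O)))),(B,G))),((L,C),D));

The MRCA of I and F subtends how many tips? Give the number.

The MRCA of I and F is the node subtending ((((I,K),M),(N,J)),(A,(F,(P,O)))).
That clade contains 9 terminal taxa: A, F, I, J, K, M, N, O, P.

9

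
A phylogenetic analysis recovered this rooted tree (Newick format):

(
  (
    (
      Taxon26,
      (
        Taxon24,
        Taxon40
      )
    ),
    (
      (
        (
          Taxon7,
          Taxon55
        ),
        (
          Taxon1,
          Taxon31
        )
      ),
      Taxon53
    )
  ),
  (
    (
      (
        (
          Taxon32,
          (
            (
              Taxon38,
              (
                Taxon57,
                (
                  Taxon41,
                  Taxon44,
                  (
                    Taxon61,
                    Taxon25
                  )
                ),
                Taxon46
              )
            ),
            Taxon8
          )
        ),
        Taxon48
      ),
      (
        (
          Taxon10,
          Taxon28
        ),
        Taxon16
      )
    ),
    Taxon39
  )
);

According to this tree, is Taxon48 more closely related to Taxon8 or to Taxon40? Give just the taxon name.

The MRCA of Taxon48 and Taxon8 subtends ((Taxon32,((Taxon38,(Taxon57,(Taxon41,Taxon44,(Taxon61,Taxon25)),Taxon46)),Taxon8)),Taxon48) (10 taxa).
The MRCA of Taxon48 and Taxon40 is the root, subtending the entire tree (22 taxa).
The first is nested inside the second, so Taxon48 shares a more recent common ancestor with Taxon8.

Taxon8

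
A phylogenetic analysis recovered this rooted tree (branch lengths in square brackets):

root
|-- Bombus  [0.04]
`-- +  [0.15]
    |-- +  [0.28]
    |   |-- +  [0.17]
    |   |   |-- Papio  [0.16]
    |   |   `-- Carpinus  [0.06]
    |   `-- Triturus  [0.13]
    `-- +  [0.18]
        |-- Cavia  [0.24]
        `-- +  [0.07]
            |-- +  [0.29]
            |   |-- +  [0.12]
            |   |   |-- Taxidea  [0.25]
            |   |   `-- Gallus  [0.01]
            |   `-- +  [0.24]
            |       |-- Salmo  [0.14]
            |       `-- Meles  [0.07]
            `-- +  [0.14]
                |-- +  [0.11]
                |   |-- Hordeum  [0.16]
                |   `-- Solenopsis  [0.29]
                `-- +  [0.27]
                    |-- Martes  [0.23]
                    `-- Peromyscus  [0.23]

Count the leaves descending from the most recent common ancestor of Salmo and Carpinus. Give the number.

12

The MRCA of Salmo and Carpinus is the node subtending (((Papio,Carpinus),Triturus),(Cavia,(((Taxidea,Gallus),(Salmo,Meles)),((Hordeum,Solenopsis),(Martes,Peromyscus))))).
That clade contains 12 terminal taxa: Carpinus, Cavia, Gallus, Hordeum, Martes, Meles, Papio, Peromyscus, Salmo, Solenopsis, Taxidea, Triturus.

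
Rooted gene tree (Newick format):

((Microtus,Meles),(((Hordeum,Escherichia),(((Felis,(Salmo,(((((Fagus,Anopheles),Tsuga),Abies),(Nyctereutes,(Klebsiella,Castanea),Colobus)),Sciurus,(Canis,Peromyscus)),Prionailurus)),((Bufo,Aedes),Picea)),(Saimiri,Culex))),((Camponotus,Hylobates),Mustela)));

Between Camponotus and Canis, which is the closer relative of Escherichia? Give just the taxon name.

Canis

The MRCA of Escherichia and Canis subtends ((Hordeum,Escherichia),(((Felis,(Salmo,(((((Fagus,Anopheles),Tsuga),Abies),(Nyctereutes,(Klebsiella,Castanea),Colobus)),Sciurus,(Canis,Peromyscus)),Prionailurus)),((Bufo,Aedes),Picea)),(Saimiri,Culex))) (21 taxa).
The MRCA of Escherichia and Camponotus subtends (((Hordeum,Escherichia),(((Felis,(Salmo,(((((Fagus,Anopheles),Tsuga),Abies),(Nyctereutes,(Klebsiella,Castanea),Colobus)),Sciurus,(Canis,Peromyscus)),Prionailurus)),((Bufo,Aedes),Picea)),(Saimiri,Culex))),((Camponotus,Hylobates),Mustela)) (24 taxa).
The first is nested inside the second, so Escherichia shares a more recent common ancestor with Canis.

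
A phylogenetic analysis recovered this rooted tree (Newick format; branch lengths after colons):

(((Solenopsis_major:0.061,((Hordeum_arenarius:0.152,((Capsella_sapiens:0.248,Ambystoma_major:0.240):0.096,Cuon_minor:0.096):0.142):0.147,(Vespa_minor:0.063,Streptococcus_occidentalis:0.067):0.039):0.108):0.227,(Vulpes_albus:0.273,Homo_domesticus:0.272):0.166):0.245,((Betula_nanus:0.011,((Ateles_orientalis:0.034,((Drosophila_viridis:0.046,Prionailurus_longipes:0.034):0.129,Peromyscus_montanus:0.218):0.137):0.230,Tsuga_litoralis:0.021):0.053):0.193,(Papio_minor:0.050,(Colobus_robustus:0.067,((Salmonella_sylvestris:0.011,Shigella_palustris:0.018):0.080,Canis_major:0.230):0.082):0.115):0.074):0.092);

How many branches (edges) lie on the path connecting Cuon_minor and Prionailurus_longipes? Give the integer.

The MRCA of Cuon_minor and Prionailurus_longipes is the root of the tree.
From Cuon_minor up to that node: 6 branches. From Prionailurus_longipes up to the same node: 7 branches. Total: 6 + 7 = 13.

13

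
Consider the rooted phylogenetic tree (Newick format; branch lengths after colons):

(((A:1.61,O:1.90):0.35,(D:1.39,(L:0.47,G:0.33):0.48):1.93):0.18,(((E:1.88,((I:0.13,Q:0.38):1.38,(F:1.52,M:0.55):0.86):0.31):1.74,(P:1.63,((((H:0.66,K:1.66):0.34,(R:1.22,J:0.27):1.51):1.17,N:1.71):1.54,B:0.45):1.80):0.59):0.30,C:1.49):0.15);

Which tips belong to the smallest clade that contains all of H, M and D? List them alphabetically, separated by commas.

A, B, C, D, E, F, G, H, I, J, K, L, M, N, O, P, Q, R

Tracing H: it sits inside (H,K).
Tracing M: it sits inside (F,M).
Tracing D: it sits inside (D,(L,G)).
The smallest clade enclosing all 3 is the whole tree (their MRCA is the root), so the answer is all 18 tips in alphabetical order.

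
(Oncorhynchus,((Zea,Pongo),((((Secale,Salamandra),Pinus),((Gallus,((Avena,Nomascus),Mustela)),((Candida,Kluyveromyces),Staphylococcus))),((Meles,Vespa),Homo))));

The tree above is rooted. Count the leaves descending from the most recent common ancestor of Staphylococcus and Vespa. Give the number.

13

The MRCA of Staphylococcus and Vespa is the node subtending ((((Secale,Salamandra),Pinus),((Gallus,((Avena,Nomascus),Mustela)),((Candida,Kluyveromyces),Staphylococcus))),((Meles,Vespa),Homo)).
That clade contains 13 terminal taxa: Avena, Candida, Gallus, Homo, Kluyveromyces, Meles, Mustela, Nomascus, Pinus, Salamandra, Secale, Staphylococcus, Vespa.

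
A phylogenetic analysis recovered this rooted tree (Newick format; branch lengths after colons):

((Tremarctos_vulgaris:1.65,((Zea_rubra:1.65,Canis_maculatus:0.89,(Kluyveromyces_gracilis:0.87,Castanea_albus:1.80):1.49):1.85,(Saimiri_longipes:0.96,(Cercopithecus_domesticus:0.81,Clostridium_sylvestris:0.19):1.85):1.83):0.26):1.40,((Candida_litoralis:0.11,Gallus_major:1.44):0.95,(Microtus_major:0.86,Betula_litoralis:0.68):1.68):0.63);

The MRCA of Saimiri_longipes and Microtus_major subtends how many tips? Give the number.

12

The MRCA of Saimiri_longipes and Microtus_major is the root, so the clade is the entire tree.
That clade contains 12 terminal taxa: Betula_litoralis, Candida_litoralis, Canis_maculatus, Castanea_albus, Cercopithecus_domesticus, Clostridium_sylvestris, Gallus_major, Kluyveromyces_gracilis, Microtus_major, Saimiri_longipes, Tremarctos_vulgaris, Zea_rubra.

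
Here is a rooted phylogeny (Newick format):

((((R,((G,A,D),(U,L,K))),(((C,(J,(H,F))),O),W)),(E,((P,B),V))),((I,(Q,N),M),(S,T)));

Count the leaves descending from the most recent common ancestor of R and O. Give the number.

The MRCA of R and O is the node subtending ((R,((G,A,D),(U,L,K))),(((C,(J,(H,F))),O),W)).
That clade contains 13 terminal taxa: A, C, D, F, G, H, J, K, L, O, R, U, W.

13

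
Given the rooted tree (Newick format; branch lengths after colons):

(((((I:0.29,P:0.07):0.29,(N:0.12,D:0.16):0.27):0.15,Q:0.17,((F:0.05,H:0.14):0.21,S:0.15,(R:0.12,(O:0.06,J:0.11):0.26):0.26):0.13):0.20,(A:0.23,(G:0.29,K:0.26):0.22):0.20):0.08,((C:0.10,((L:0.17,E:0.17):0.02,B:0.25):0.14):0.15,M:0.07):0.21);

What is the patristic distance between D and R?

1.09

The path runs D → … → MRCA → … → R; the MRCA is the node subtending (((I,P),(N,D)),Q,((F,H),S,(R,(O,J)))).
Branch lengths along that path: 0.16 + 0.27 + 0.15 + 0.13 + 0.26 + 0.12 = 1.09.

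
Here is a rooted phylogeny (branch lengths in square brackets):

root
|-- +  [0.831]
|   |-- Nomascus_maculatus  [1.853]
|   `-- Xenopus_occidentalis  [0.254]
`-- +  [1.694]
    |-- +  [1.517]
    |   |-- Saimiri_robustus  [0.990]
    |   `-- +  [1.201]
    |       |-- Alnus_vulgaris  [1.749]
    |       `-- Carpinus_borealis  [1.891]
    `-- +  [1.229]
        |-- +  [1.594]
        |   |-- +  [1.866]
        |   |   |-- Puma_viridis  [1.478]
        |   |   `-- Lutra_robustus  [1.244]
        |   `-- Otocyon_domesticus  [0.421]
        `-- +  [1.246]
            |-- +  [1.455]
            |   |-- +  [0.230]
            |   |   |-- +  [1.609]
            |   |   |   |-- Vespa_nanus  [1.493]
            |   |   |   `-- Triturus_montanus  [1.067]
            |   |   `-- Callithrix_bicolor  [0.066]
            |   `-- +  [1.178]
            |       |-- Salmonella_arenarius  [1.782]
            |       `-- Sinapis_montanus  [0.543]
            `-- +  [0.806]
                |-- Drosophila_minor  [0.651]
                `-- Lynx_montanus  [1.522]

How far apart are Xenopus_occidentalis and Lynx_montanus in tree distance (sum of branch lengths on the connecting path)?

7.582

The path runs Xenopus_occidentalis → … → MRCA → … → Lynx_montanus; the MRCA is the root of the tree.
Branch lengths along that path: 0.254 + 0.831 + 1.694 + 1.229 + 1.246 + 0.806 + 1.522 = 7.582.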